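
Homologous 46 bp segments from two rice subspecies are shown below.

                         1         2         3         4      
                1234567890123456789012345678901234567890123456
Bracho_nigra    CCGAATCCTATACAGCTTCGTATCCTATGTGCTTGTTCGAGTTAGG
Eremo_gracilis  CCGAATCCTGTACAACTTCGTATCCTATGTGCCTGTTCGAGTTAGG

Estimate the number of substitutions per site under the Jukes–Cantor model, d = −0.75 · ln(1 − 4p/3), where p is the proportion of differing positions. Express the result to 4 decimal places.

Differing sites — 10:A/G; 15:G/A; 33:T/C.
p = 3/46 = 0.065217.
d = −0.75 · ln(1 − (4/3)·0.065217) = −0.75 · ln(0.913044) = −0.75 · (-0.090971) = 0.0682.

0.0682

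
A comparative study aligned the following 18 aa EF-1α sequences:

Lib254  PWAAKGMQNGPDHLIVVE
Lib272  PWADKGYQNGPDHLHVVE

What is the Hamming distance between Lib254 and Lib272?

3

The sequences differ at positions 4 (A/D), 7 (M/Y), 15 (I/H).
That gives 3 mismatches out of 18 aligned sites, so the Hamming distance is 3.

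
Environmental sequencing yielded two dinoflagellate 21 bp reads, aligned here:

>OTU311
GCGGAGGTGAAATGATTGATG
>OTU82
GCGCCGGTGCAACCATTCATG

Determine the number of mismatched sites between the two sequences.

6

Mismatches occur at site 4 (G↔C), site 5 (A↔C), site 10 (A↔C), site 13 (T↔C), site 14 (G↔C), site 18 (G↔C).
That gives 6 mismatches out of 21 aligned sites, so the Hamming distance is 6.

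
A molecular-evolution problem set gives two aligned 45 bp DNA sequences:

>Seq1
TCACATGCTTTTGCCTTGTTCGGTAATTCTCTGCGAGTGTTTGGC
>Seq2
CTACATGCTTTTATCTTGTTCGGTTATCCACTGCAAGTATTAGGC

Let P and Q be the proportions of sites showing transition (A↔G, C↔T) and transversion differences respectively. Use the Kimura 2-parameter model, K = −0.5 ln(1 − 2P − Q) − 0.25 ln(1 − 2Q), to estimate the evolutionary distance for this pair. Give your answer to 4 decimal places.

The sequences differ at positions 1 (T/C, transition), 2 (C/T, transition), 13 (G/A, transition), 14 (C/T, transition), 25 (A/T, transversion), 28 (T/C, transition), 30 (T/A, transversion), 35 (G/A, transition), 39 (G/A, transition), 42 (T/A, transversion).
Of the 10 differences, 7 transitions and 3 transversions over 45 sites: P = 7/45 = 0.155556, Q = 3/45 = 0.066667.
d = −0.5·ln(0.622221) − 0.25·ln(0.866666) = −0.5·(-0.474460) − 0.25·(-0.143102) = 0.2730.

0.2730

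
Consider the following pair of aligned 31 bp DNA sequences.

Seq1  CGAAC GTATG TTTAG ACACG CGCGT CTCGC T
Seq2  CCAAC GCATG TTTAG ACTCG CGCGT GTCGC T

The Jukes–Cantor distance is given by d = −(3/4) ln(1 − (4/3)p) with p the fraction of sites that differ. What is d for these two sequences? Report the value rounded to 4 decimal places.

0.1416

Mismatches occur at site 2 (G↔C), site 7 (T↔C), site 18 (A↔T), site 26 (C↔G).
p = 4/31 = 0.129032.
d = −0.75 · ln(1 − (4/3)·0.129032) = −0.75 · ln(0.827957) = −0.75 · (-0.188794) = 0.1416.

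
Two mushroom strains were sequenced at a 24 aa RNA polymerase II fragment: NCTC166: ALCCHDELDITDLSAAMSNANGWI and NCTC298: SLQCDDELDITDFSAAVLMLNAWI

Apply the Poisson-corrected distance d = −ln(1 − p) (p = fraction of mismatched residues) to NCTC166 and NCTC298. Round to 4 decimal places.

0.4700

Mismatches occur at site 1 (A→S), site 3 (C→Q), site 5 (H→D), site 13 (L→F), site 17 (M→V), site 18 (S→L), site 19 (N→M), site 20 (A→L), site 22 (G→A).
p = 9/24 = 0.375000.
d = −ln(1 − 0.375000) = −ln(0.625000) = 0.4700.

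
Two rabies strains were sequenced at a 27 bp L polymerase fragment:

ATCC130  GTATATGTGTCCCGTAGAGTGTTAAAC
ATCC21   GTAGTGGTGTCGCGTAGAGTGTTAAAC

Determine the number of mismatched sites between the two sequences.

4

The sequences differ at positions 4 (T/G), 5 (A/T), 6 (T/G), 12 (C/G).
That gives 4 mismatches out of 27 aligned sites, so the Hamming distance is 4.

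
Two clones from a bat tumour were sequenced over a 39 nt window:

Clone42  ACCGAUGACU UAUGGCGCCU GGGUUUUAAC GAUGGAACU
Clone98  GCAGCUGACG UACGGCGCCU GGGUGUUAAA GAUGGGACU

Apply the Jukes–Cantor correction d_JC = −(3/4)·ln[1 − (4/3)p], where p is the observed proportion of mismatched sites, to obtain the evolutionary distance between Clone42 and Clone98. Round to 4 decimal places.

Differing sites — 1:A/G; 3:C/A; 5:A/C; 10:U/G; 13:U/C; 25:U/G; 30:C/A; 36:A/G.
p = 8/39 = 0.205128.
d = −0.75 · ln(1 − (4/3)·0.205128) = −0.75 · ln(0.726496) = −0.75 · (-0.319522) = 0.2396.

0.2396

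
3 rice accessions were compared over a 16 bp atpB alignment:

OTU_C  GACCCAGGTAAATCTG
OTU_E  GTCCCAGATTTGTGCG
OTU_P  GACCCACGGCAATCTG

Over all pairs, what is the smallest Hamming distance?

3

Pairwise Hamming distances:
  OTU_C vs OTU_E: 7
  OTU_C vs OTU_P: 3
  OTU_E vs OTU_P: 9
The smallest is 3, between OTU_C and OTU_P.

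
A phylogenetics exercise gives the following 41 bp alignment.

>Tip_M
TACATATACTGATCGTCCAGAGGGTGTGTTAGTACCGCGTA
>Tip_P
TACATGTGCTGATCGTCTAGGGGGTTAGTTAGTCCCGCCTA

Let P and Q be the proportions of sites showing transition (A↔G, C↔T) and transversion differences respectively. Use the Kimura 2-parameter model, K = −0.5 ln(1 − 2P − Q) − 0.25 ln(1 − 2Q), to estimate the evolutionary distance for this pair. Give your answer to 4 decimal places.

0.2274

Mismatches occur at site 6 (A/G, transition), site 8 (A/G, transition), site 18 (C/T, transition), site 21 (A/G, transition), site 26 (G/T, transversion), site 27 (T/A, transversion), site 34 (A/C, transversion), site 39 (G/C, transversion).
Of the 8 differences, 4 transitions and 4 transversions over 41 sites: P = 4/41 = 0.097561, Q = 4/41 = 0.097561.
d = −0.5·ln(0.707317) − 0.25·ln(0.804878) = −0.5·(-0.346276) − 0.25·(-0.217065) = 0.2274.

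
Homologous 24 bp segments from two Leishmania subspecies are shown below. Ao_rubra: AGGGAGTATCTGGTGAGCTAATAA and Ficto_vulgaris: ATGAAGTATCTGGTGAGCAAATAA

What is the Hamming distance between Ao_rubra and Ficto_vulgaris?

Differing sites — 2:G/T; 4:G/A; 19:T/A.
That gives 3 mismatches out of 24 aligned sites, so the Hamming distance is 3.

3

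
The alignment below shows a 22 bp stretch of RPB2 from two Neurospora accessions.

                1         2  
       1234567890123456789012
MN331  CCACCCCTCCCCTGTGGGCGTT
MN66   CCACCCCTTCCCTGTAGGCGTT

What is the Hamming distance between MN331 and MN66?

2

Differing sites — 9:C/T; 16:G/A.
That gives 2 mismatches out of 22 aligned sites, so the Hamming distance is 2.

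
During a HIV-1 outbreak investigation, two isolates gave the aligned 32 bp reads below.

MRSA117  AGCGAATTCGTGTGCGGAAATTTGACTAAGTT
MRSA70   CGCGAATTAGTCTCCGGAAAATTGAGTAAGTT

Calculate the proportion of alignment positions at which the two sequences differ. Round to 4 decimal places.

Mismatches occur at site 1 (A↔C), site 9 (C↔A), site 12 (G↔C), site 14 (G↔C), site 21 (T↔A), site 26 (C↔G).
There are 6 differences over 32 sites, so p = 6/32 = 0.1875.

0.1875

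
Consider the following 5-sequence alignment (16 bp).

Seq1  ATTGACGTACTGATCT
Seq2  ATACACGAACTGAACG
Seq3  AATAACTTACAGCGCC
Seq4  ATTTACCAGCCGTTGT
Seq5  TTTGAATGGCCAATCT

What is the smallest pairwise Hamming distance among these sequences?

Pairwise Hamming distances:
  Seq1 vs Seq2: 5
  Seq1 vs Seq3: 7
  Seq1 vs Seq4: 7
  Seq1 vs Seq5: 7
  Seq2 vs Seq3: 9
  Seq2 vs Seq4: 9
  Seq2 vs Seq5: 11
  Seq3 vs Seq4: 10
  Seq3 vs Seq5: 11
  Seq4 vs Seq5: 8
The smallest is 5, between Seq1 and Seq2.

5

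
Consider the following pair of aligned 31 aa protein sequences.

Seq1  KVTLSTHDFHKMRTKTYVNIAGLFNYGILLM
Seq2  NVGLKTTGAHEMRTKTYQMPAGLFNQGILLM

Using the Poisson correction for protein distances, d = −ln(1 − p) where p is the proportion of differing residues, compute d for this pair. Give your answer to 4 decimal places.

The sequences differ at positions 1 (K/N), 3 (T/G), 5 (S/K), 7 (H/T), 8 (D/G), 9 (F/A), 11 (K/E), 18 (V/Q), 19 (N/M), 20 (I/P), 26 (Y/Q).
p = 11/31 = 0.354839.
d = −ln(1 − 0.354839) = −ln(0.645161) = 0.4383.

0.4383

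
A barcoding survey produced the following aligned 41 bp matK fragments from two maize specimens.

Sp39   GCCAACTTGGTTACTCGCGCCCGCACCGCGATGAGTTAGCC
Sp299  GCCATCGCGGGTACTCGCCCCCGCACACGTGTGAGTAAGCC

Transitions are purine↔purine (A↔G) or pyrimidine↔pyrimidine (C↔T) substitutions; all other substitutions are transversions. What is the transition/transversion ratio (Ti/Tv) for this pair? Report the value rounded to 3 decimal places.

Differing sites — 5:A/T (Tv); 7:T/G (Tv); 8:T/C (Ti); 11:T/G (Tv); 19:G/C (Tv); 27:C/A (Tv); 28:G/C (Tv); 29:C/G (Tv); 30:G/T (Tv); 31:A/G (Ti); 37:T/A (Tv).
Of the 11 differences, 2 transitions and 9 transversions, so Ti/Tv = 2/9 = 0.222.

0.222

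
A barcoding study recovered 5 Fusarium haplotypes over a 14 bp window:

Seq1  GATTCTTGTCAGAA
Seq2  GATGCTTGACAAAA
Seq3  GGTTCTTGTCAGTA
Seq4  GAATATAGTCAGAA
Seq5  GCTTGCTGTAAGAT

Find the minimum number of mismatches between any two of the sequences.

Pairwise Hamming distances:
  Seq1 vs Seq2: 3
  Seq1 vs Seq3: 2
  Seq1 vs Seq4: 3
  Seq1 vs Seq5: 5
  Seq2 vs Seq3: 5
  Seq2 vs Seq4: 6
  Seq2 vs Seq5: 8
  Seq3 vs Seq4: 5
  Seq3 vs Seq5: 6
  Seq4 vs Seq5: 7
The smallest is 2, between Seq1 and Seq3.

2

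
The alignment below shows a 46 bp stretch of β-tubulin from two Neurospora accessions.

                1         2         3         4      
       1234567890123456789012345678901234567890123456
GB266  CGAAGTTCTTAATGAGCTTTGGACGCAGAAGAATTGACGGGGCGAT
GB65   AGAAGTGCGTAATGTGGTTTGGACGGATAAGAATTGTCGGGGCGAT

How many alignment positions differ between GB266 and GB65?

8

The sequences differ at positions 1 (C/A), 7 (T/G), 9 (T/G), 15 (A/T), 17 (C/G), 26 (C/G), 28 (G/T), 37 (A/T).
That gives 8 mismatches out of 46 aligned sites, so the Hamming distance is 8.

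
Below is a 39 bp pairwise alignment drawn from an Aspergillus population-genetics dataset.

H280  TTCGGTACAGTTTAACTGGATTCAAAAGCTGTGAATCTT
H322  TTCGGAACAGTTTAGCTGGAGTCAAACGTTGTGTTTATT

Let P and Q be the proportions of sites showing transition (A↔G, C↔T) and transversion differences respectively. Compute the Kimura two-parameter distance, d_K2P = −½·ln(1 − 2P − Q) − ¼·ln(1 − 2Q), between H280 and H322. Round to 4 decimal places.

Differing sites — 6:T/A (Tv); 15:A/G (Ti); 21:T/G (Tv); 27:A/C (Tv); 29:C/T (Ti); 34:A/T (Tv); 35:A/T (Tv); 37:C/A (Tv).
Of the 8 differences, 2 transitions and 6 transversions over 39 sites: P = 2/39 = 0.051282, Q = 6/39 = 0.153846.
d = −0.5·ln(0.743590) − 0.25·ln(0.692308) = −0.5·(-0.296265) − 0.25·(-0.367724) = 0.2401.

0.2401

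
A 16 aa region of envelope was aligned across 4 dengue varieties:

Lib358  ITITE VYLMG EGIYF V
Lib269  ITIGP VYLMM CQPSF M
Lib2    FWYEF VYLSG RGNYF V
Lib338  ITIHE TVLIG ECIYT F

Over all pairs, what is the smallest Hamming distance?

7

Pairwise Hamming distances:
  Lib358 vs Lib269: 8
  Lib358 vs Lib2: 8
  Lib358 vs Lib338: 7
  Lib269 vs Lib2: 12
  Lib269 vs Lib338: 12
  Lib2 vs Lib338: 13
The smallest is 7, between Lib358 and Lib338.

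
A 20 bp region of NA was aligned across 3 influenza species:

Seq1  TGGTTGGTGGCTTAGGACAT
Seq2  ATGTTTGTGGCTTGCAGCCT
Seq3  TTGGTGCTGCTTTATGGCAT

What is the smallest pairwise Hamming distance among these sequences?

Pairwise Hamming distances:
  Seq1 vs Seq2: 8
  Seq1 vs Seq3: 7
  Seq2 vs Seq3: 10
The smallest is 7, between Seq1 and Seq3.

7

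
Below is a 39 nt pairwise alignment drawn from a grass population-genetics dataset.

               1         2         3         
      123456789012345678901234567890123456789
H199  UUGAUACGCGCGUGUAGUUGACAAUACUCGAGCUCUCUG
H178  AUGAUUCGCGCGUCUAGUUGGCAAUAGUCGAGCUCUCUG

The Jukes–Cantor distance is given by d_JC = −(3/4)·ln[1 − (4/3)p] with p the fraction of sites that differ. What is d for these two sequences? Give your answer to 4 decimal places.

0.1406

Differing sites — 1:U/A; 6:A/U; 14:G/C; 21:A/G; 27:C/G.
p = 5/39 = 0.128205.
d = −0.75 · ln(1 − (4/3)·0.128205) = −0.75 · ln(0.829060) = −0.75 · (-0.187463) = 0.1406.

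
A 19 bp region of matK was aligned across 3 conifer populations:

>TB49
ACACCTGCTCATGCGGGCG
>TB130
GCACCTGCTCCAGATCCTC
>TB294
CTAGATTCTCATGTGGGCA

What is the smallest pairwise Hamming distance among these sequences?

Pairwise Hamming distances:
  TB49 vs TB130: 9
  TB49 vs TB294: 7
  TB130 vs TB294: 13
The smallest is 7, between TB49 and TB294.

7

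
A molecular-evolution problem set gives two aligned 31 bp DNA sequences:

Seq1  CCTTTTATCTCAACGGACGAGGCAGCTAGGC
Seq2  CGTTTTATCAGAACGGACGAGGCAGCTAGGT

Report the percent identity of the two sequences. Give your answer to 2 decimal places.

Mismatches occur at site 2 (C/G), site 10 (T/A), site 11 (C/G), site 31 (C/T).
27 of the 31 sites match, so the percent identity is 27/31 × 100 = 87.10%.

87.10%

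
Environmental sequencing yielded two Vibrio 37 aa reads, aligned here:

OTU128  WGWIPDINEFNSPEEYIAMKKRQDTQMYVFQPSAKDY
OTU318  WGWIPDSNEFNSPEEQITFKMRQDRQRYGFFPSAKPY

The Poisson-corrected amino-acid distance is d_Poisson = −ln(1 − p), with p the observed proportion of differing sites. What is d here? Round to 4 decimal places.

Mismatches occur at site 7 (I/S), site 16 (Y/Q), site 18 (A/T), site 19 (M/F), site 21 (K/M), site 25 (T/R), site 27 (M/R), site 29 (V/G), site 31 (Q/F), site 36 (D/P).
p = 10/37 = 0.270270.
d = −ln(1 − 0.270270) = −ln(0.729730) = 0.3151.

0.3151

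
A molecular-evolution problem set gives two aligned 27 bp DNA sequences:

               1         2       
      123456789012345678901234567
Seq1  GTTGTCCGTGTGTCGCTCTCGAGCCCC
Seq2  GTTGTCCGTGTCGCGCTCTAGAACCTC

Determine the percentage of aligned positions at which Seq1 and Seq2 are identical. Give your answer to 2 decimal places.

Mismatches occur at site 12 (G↔C), site 13 (T↔G), site 20 (C↔A), site 23 (G↔A), site 26 (C↔T).
22 of the 27 sites match, so the percent identity is 22/27 × 100 = 81.48%.

81.48%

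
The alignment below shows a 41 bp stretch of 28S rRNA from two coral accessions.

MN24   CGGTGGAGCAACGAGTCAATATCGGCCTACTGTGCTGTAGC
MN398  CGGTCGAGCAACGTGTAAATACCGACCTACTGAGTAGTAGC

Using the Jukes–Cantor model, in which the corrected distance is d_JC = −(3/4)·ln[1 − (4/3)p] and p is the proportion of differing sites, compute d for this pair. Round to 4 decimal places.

The sequences differ at positions 5 (G/C), 14 (A/T), 17 (C/A), 22 (T/C), 25 (G/A), 33 (T/A), 35 (C/T), 36 (T/A).
p = 8/41 = 0.195122.
d = −0.75 · ln(1 − (4/3)·0.195122) = −0.75 · ln(0.739837) = −0.75 · (-0.301325) = 0.2260.

0.2260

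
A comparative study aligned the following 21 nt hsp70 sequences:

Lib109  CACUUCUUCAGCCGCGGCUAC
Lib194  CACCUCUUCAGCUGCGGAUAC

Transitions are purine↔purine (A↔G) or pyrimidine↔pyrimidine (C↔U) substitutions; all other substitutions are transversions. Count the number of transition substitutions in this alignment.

2

Mismatches occur at site 4 (U↔C, transition), site 13 (C↔U, transition), site 18 (C↔A, transversion).
Of the 3 differences, 2 transitions and 1 transversion, so the answer is 2.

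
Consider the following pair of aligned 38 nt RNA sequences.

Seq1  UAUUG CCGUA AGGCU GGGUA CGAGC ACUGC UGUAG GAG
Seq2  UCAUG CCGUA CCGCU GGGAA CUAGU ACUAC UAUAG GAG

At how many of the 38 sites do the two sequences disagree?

9

Mismatches occur at site 2 (A→C), site 3 (U→A), site 11 (A→C), site 12 (G→C), site 19 (U→A), site 22 (G→U), site 25 (C→U), site 29 (G→A), site 32 (G→A).
That gives 9 mismatches out of 38 aligned sites, so the Hamming distance is 9.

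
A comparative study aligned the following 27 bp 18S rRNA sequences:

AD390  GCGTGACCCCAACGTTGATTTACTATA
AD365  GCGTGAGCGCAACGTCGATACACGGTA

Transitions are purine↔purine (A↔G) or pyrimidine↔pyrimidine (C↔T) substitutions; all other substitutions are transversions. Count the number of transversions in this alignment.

Mismatches occur at site 7 (C↔G, transversion), site 9 (C↔G, transversion), site 16 (T↔C, transition), site 20 (T↔A, transversion), site 21 (T↔C, transition), site 24 (T↔G, transversion), site 25 (A↔G, transition).
Of the 7 differences, 3 transitions and 4 transversions, so the answer is 4.

4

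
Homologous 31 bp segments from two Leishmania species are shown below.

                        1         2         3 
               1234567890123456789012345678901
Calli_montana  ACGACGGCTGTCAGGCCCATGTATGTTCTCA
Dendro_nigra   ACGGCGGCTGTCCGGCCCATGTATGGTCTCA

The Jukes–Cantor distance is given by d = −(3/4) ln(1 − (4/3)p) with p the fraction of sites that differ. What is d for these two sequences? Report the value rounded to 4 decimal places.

Differing sites — 4:A/G; 13:A/C; 26:T/G.
p = 3/31 = 0.096774.
d = −0.75 · ln(1 − (4/3)·0.096774) = −0.75 · ln(0.870968) = −0.75 · (-0.138150) = 0.1036.

0.1036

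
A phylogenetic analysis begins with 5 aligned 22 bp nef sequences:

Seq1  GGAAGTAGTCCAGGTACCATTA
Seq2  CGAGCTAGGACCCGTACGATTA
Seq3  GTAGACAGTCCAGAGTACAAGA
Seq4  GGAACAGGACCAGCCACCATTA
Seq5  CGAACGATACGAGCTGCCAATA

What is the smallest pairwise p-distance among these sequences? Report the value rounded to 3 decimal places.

Pairwise Hamming distances:
  Seq1 vs Seq2: 8
  Seq1 vs Seq3: 10
  Seq1 vs Seq4: 6
  Seq1 vs Seq5: 9
  Seq2 vs Seq3: 15
  Seq2 vs Seq4: 11
  Seq2 vs Seq5: 12
  Seq3 vs Seq4: 12
  Seq3 vs Seq5: 13
  Seq4 vs Seq5: 8
The smallest is 6 mismatches, between Seq1 and Seq4; p = 6/22 = 0.273.

0.273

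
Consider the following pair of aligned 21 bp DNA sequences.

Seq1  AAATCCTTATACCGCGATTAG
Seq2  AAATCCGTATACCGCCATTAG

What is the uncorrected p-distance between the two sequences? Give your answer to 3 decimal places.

The sequences differ at positions 7 (T/G), 16 (G/C).
There are 2 differences over 21 sites, so p = 2/21 = 0.095.

0.095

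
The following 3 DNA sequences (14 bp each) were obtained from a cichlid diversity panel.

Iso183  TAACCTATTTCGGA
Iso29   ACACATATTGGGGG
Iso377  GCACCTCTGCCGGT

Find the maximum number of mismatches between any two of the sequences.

Pairwise Hamming distances:
  Iso183 vs Iso29: 6
  Iso183 vs Iso377: 6
  Iso29 vs Iso377: 7
The largest is 7, between Iso29 and Iso377.

7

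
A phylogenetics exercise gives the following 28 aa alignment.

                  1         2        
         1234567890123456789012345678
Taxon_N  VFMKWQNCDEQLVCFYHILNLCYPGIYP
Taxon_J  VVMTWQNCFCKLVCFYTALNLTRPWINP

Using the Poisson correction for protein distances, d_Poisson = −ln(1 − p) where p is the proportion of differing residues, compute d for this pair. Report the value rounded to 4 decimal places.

Mismatches occur at site 2 (F↔V), site 4 (K↔T), site 9 (D↔F), site 10 (E↔C), site 11 (Q↔K), site 17 (H↔T), site 18 (I↔A), site 22 (C↔T), site 23 (Y↔R), site 25 (G↔W), site 27 (Y↔N).
p = 11/28 = 0.392857.
d = −ln(1 − 0.392857) = −ln(0.607143) = 0.4990.

0.4990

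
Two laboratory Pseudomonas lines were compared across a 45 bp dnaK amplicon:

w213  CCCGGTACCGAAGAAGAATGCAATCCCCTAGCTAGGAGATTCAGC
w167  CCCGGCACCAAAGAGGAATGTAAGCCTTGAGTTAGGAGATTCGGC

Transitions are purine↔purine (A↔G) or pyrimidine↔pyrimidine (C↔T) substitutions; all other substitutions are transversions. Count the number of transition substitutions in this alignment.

8

Differing sites — 6:T/C (Ti); 10:G/A (Ti); 15:A/G (Ti); 21:C/T (Ti); 24:T/G (Tv); 27:C/T (Ti); 28:C/T (Ti); 29:T/G (Tv); 32:C/T (Ti); 43:A/G (Ti).
Of the 10 differences, 8 transitions and 2 transversions, so the answer is 8.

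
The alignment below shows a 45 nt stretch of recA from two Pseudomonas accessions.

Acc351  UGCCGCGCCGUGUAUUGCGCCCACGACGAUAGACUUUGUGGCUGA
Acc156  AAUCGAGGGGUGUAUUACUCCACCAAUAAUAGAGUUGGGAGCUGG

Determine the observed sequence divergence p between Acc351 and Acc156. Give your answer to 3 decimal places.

0.400

The sequences differ at positions 1 (U/A), 2 (G/A), 3 (C/U), 6 (C/A), 8 (C/G), 9 (C/G), 17 (G/A), 19 (G/U), 22 (C/A), 23 (A/C), 25 (G/A), 27 (C/U), 28 (G/A), 34 (C/G), 37 (U/G), 39 (U/G), 40 (G/A), 45 (A/G).
There are 18 differences over 45 sites, so p = 18/45 = 0.400.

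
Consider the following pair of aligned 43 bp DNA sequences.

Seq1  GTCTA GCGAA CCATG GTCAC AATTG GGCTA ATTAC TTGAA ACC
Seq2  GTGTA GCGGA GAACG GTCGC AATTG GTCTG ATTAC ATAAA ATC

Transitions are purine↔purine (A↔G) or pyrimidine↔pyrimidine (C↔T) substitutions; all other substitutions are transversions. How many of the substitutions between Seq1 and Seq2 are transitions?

6

Mismatches occur at site 3 (C↔G, transversion), site 9 (A↔G, transition), site 11 (C↔G, transversion), site 12 (C↔A, transversion), site 14 (T↔C, transition), site 19 (A↔G, transition), site 27 (G↔T, transversion), site 30 (A↔G, transition), site 36 (T↔A, transversion), site 38 (G↔A, transition), site 42 (C↔T, transition).
Of the 11 differences, 6 transitions and 5 transversions, so the answer is 6.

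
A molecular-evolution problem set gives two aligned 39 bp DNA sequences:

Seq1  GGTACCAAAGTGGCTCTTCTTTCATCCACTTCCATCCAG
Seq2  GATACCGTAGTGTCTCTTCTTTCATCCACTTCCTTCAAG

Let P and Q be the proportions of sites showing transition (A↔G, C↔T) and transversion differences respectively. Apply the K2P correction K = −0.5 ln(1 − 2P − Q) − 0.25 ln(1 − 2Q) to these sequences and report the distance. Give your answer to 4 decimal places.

0.1722

Differing sites — 2:G/A (Ti); 7:A/G (Ti); 8:A/T (Tv); 13:G/T (Tv); 34:A/T (Tv); 37:C/A (Tv).
Of the 6 differences, 2 transitions and 4 transversions over 39 sites: P = 2/39 = 0.051282, Q = 4/39 = 0.102564.
d = −0.5·ln(0.794872) − 0.25·ln(0.794872) = −0.5·(-0.229574) − 0.25·(-0.229574) = 0.1722.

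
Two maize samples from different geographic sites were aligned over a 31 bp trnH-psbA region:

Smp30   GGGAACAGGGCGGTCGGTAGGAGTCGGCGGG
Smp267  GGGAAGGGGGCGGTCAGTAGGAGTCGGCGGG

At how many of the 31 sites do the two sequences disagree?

3

Mismatches occur at site 6 (C→G), site 7 (A→G), site 16 (G→A).
That gives 3 mismatches out of 31 aligned sites, so the Hamming distance is 3.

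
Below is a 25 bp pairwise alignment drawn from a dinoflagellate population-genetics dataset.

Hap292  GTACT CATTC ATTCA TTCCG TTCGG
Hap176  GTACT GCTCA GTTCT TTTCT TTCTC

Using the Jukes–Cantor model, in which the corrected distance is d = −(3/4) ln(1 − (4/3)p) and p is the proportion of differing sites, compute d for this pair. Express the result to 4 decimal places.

Mismatches occur at site 6 (C→G), site 7 (A→C), site 9 (T→C), site 10 (C→A), site 11 (A→G), site 15 (A→T), site 18 (C→T), site 20 (G→T), site 24 (G→T), site 25 (G→C).
p = 10/25 = 0.400000.
d = −0.75 · ln(1 − (4/3)·0.400000) = −0.75 · ln(0.466667) = −0.75 · (-0.762139) = 0.5716.

0.5716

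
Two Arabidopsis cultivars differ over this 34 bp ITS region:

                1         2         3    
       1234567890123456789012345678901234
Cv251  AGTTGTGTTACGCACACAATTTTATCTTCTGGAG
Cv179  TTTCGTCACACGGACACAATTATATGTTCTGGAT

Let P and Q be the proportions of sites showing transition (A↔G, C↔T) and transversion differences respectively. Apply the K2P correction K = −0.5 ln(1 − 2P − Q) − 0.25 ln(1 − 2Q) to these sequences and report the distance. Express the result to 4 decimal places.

The sequences differ at positions 1 (A/T, transversion), 2 (G/T, transversion), 4 (T/C, transition), 7 (G/C, transversion), 8 (T/A, transversion), 9 (T/C, transition), 13 (C/G, transversion), 22 (T/A, transversion), 26 (C/G, transversion), 34 (G/T, transversion).
Of the 10 differences, 2 transitions and 8 transversions over 34 sites: P = 2/34 = 0.058824, Q = 8/34 = 0.235294.
d = −0.5·ln(0.647058) − 0.25·ln(0.529412) = −0.5·(-0.435319) − 0.25·(-0.635988) = 0.3767.

0.3767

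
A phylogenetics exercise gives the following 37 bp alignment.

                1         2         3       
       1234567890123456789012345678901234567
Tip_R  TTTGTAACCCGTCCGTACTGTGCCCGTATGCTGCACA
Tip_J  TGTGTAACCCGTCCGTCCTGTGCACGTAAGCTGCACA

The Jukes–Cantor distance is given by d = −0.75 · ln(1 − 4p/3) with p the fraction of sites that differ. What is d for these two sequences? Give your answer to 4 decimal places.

Differing sites — 2:T/G; 17:A/C; 24:C/A; 29:T/A.
p = 4/37 = 0.108108.
d = −0.75 · ln(1 − (4/3)·0.108108) = −0.75 · ln(0.855856) = −0.75 · (-0.155653) = 0.1167.

0.1167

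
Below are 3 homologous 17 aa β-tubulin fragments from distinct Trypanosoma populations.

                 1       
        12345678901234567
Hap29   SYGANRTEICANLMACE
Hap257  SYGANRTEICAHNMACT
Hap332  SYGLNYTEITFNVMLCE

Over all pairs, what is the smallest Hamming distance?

Pairwise Hamming distances:
  Hap29 vs Hap257: 3
  Hap29 vs Hap332: 6
  Hap257 vs Hap332: 8
The smallest is 3, between Hap29 and Hap257.

3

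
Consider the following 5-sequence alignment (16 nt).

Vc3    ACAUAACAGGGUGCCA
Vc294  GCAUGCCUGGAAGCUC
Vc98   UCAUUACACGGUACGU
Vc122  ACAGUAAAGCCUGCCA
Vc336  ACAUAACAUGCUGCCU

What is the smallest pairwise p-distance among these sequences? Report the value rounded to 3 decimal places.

0.188

Pairwise Hamming distances:
  Vc3 vs Vc294: 8
  Vc3 vs Vc98: 6
  Vc3 vs Vc122: 5
  Vc3 vs Vc336: 3
  Vc294 vs Vc98: 10
  Vc294 vs Vc122: 11
  Vc294 vs Vc336: 9
  Vc98 vs Vc122: 9
  Vc98 vs Vc336: 6
  Vc122 vs Vc336: 6
The smallest is 3 mismatches, between Vc3 and Vc336; p = 3/16 = 0.188.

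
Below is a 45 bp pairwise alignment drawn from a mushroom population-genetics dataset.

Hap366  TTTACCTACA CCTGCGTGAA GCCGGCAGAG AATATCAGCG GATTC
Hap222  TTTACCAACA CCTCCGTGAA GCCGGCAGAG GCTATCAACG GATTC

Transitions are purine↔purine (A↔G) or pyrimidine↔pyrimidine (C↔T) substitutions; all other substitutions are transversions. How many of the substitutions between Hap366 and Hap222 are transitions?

2

Differing sites — 7:T/A (Tv); 14:G/C (Tv); 31:A/G (Ti); 32:A/C (Tv); 38:G/A (Ti).
Of the 5 differences, 2 transitions and 3 transversions, so the answer is 2.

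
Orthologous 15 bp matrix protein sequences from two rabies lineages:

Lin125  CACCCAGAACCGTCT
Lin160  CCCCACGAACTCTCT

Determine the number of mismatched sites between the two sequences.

The sequences differ at positions 2 (A/C), 5 (C/A), 6 (A/C), 11 (C/T), 12 (G/C).
That gives 5 mismatches out of 15 aligned sites, so the Hamming distance is 5.

5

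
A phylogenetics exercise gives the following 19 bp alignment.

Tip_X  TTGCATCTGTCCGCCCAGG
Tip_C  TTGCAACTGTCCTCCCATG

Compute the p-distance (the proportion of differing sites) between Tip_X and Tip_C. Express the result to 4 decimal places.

Mismatches occur at site 6 (T↔A), site 13 (G↔T), site 18 (G↔T).
There are 3 differences over 19 sites, so p = 3/19 = 0.1579.

0.1579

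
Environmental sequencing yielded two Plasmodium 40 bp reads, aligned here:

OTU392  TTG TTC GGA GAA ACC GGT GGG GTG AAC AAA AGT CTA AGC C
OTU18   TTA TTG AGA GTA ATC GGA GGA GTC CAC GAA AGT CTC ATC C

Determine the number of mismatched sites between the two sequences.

Differing sites — 3:G/A; 6:C/G; 7:G/A; 11:A/T; 14:C/T; 18:T/A; 21:G/A; 24:G/C; 25:A/C; 28:A/G; 36:A/C; 38:G/T.
That gives 12 mismatches out of 40 aligned sites, so the Hamming distance is 12.

12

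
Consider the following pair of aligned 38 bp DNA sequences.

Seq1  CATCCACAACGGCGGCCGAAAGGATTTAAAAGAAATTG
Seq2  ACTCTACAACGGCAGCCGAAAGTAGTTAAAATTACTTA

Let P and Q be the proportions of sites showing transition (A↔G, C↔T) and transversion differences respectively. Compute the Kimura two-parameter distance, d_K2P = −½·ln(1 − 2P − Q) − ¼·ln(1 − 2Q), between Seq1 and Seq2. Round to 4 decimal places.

0.3242

Differing sites — 1:C/A (Tv); 2:A/C (Tv); 5:C/T (Ti); 14:G/A (Ti); 23:G/T (Tv); 25:T/G (Tv); 32:G/T (Tv); 33:A/T (Tv); 35:A/C (Tv); 38:G/A (Ti).
Of the 10 differences, 3 transitions and 7 transversions over 38 sites: P = 3/38 = 0.078947, Q = 7/38 = 0.184211.
d = −0.5·ln(0.657895) − 0.25·ln(0.631578) = −0.5·(-0.418710) − 0.25·(-0.459534) = 0.3242.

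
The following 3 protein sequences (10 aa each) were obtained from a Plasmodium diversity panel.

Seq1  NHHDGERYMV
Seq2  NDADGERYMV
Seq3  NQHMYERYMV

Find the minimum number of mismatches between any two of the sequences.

2

Pairwise Hamming distances:
  Seq1 vs Seq2: 2
  Seq1 vs Seq3: 3
  Seq2 vs Seq3: 4
The smallest is 2, between Seq1 and Seq2.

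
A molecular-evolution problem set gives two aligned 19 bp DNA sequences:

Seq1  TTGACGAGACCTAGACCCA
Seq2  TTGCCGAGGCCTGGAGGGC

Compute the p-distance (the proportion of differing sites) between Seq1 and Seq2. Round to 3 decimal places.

0.368

Mismatches occur at site 4 (A/C), site 9 (A/G), site 13 (A/G), site 16 (C/G), site 17 (C/G), site 18 (C/G), site 19 (A/C).
There are 7 differences over 19 sites, so p = 7/19 = 0.368.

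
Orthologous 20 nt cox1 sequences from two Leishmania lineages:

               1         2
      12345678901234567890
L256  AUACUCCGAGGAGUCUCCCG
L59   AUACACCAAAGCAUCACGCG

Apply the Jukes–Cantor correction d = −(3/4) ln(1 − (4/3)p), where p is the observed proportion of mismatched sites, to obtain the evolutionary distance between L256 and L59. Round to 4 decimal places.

0.4715

Differing sites — 5:U/A; 8:G/A; 10:G/A; 12:A/C; 13:G/A; 16:U/A; 18:C/G.
p = 7/20 = 0.350000.
d = −0.75 · ln(1 − (4/3)·0.350000) = −0.75 · ln(0.533333) = −0.75 · (-0.628609) = 0.4715.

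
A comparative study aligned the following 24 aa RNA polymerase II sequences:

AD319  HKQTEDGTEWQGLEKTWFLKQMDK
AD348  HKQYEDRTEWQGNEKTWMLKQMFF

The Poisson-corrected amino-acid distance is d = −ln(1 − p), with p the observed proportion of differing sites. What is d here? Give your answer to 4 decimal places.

0.2877

The sequences differ at positions 4 (T/Y), 7 (G/R), 13 (L/N), 18 (F/M), 23 (D/F), 24 (K/F).
p = 6/24 = 0.250000.
d = −ln(1 − 0.250000) = −ln(0.750000) = 0.2877.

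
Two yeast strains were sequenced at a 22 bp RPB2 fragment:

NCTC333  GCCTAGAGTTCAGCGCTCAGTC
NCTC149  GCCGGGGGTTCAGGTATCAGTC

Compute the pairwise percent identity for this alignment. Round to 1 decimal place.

Mismatches occur at site 4 (T/G), site 5 (A/G), site 7 (A/G), site 14 (C/G), site 15 (G/T), site 16 (C/A).
16 of the 22 sites match, so the percent identity is 16/22 × 100 = 72.7%.

72.7%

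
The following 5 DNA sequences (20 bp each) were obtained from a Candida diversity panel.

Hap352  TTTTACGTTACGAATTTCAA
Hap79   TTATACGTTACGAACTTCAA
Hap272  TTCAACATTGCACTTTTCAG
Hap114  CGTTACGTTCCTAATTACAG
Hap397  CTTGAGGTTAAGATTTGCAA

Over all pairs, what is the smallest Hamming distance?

2

Pairwise Hamming distances:
  Hap352 vs Hap79: 2
  Hap352 vs Hap272: 8
  Hap352 vs Hap114: 6
  Hap352 vs Hap397: 6
  Hap79 vs Hap272: 9
  Hap79 vs Hap114: 8
  Hap79 vs Hap397: 8
  Hap272 vs Hap114: 10
  Hap272 vs Hap397: 11
  Hap114 vs Hap397: 9
The smallest is 2, between Hap352 and Hap79.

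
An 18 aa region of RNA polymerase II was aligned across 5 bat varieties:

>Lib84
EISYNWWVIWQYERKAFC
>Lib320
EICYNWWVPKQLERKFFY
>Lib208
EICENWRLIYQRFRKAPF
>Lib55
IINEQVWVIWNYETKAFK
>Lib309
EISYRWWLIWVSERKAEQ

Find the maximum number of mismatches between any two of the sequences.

13

Pairwise Hamming distances:
  Lib84 vs Lib320: 6
  Lib84 vs Lib208: 9
  Lib84 vs Lib55: 8
  Lib84 vs Lib309: 6
  Lib320 vs Lib208: 10
  Lib320 vs Lib55: 12
  Lib320 vs Lib309: 10
  Lib208 vs Lib55: 13
  Lib208 vs Lib309: 10
  Lib55 vs Lib309: 11
The largest is 13, between Lib208 and Lib55.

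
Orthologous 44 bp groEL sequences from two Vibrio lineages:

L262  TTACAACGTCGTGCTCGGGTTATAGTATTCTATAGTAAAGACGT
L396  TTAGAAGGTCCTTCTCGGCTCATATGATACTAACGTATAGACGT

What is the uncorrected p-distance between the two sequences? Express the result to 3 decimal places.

0.273

Differing sites — 4:C/G; 7:C/G; 11:G/C; 13:G/T; 19:G/C; 21:T/C; 25:G/T; 26:T/G; 29:T/A; 33:T/A; 34:A/C; 38:A/T.
There are 12 differences over 44 sites, so p = 12/44 = 0.273.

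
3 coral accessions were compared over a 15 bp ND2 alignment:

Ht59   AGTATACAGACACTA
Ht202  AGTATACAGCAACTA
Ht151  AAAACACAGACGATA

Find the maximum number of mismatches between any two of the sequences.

7

Pairwise Hamming distances:
  Ht59 vs Ht202: 2
  Ht59 vs Ht151: 5
  Ht202 vs Ht151: 7
The largest is 7, between Ht202 and Ht151.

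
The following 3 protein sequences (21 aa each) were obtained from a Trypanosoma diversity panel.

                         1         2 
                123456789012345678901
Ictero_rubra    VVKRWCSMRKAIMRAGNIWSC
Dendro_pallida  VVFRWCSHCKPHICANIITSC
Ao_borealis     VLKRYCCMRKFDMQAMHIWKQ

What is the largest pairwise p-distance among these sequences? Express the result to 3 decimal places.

Pairwise Hamming distances:
  Ictero_rubra vs Dendro_pallida: 10
  Ictero_rubra vs Ao_borealis: 10
  Dendro_pallida vs Ao_borealis: 15
The largest is 15 mismatches, between Dendro_pallida and Ao_borealis; p = 15/21 = 0.714.

0.714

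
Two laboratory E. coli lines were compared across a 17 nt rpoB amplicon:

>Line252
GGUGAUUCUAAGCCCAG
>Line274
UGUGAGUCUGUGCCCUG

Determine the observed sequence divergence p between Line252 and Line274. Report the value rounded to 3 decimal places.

Mismatches occur at site 1 (G→U), site 6 (U→G), site 10 (A→G), site 11 (A→U), site 16 (A→U).
There are 5 differences over 17 sites, so p = 5/17 = 0.294.

0.294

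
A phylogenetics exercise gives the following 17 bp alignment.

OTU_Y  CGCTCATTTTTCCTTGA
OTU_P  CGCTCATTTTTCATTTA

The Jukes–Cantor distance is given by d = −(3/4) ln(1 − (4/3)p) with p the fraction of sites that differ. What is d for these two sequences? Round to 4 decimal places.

Mismatches occur at site 13 (C→A), site 16 (G→T).
p = 2/17 = 0.117647.
d = −0.75 · ln(1 − (4/3)·0.117647) = −0.75 · ln(0.843137) = −0.75 · (-0.170626) = 0.1280.

0.1280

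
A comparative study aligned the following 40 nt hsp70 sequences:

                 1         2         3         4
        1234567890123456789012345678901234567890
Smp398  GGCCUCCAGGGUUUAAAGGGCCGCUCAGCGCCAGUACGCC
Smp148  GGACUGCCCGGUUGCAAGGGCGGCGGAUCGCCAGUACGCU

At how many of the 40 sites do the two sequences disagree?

Differing sites — 3:C/A; 6:C/G; 8:A/C; 9:G/C; 14:U/G; 15:A/C; 22:C/G; 25:U/G; 26:C/G; 28:G/U; 40:C/U.
That gives 11 mismatches out of 40 aligned sites, so the Hamming distance is 11.

11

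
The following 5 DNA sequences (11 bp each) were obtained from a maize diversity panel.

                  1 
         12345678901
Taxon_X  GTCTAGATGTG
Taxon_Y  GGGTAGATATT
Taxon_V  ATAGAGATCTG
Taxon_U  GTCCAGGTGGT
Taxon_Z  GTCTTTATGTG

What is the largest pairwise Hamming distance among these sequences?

7

Pairwise Hamming distances:
  Taxon_X vs Taxon_Y: 4
  Taxon_X vs Taxon_V: 4
  Taxon_X vs Taxon_U: 4
  Taxon_X vs Taxon_Z: 2
  Taxon_Y vs Taxon_V: 6
  Taxon_Y vs Taxon_U: 6
  Taxon_Y vs Taxon_Z: 6
  Taxon_V vs Taxon_U: 7
  Taxon_V vs Taxon_Z: 6
  Taxon_U vs Taxon_Z: 6
The largest is 7, between Taxon_V and Taxon_U.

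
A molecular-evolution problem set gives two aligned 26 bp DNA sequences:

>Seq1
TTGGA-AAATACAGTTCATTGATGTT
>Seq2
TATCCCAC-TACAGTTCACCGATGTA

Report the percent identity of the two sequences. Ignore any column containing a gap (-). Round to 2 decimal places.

66.67%

Excluding the 2 gap columns leaves 24 comparable sites.
Mismatches occur at site 2 (T↔A), site 3 (G↔T), site 4 (G↔C), site 5 (A↔C), site 8 (A↔C), site 19 (T↔C), site 20 (T↔C), site 26 (T↔A).
16 of the 24 comparable sites match, so the percent identity is 16/24 × 100 = 66.67%.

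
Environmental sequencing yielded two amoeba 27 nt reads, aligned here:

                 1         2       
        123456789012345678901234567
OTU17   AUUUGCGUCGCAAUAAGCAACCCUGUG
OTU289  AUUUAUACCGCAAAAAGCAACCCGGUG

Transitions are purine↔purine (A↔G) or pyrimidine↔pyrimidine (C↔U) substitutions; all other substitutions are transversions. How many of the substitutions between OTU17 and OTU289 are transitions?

4

Differing sites — 5:G/A (Ti); 6:C/U (Ti); 7:G/A (Ti); 8:U/C (Ti); 14:U/A (Tv); 24:U/G (Tv).
Of the 6 differences, 4 transitions and 2 transversions, so the answer is 4.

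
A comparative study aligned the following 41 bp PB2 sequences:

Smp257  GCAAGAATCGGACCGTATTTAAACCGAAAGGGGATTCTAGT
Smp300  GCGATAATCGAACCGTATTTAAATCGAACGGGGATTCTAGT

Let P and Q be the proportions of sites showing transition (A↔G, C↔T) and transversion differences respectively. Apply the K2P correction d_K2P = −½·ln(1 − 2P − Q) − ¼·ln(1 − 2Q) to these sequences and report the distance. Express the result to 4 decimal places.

0.1342

The sequences differ at positions 3 (A/G, transition), 5 (G/T, transversion), 11 (G/A, transition), 24 (C/T, transition), 29 (A/C, transversion).
Of the 5 differences, 3 transitions and 2 transversions over 41 sites: P = 3/41 = 0.073171, Q = 2/41 = 0.048780.
d = −0.5·ln(0.804878) − 0.25·ln(0.902440) = −0.5·(-0.217065) − 0.25·(-0.102653) = 0.1342.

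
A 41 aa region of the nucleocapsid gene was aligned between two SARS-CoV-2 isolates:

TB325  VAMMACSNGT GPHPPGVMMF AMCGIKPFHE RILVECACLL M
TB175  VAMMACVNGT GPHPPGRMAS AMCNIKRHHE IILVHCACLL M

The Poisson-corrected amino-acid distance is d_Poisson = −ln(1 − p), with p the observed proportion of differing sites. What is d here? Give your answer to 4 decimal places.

0.2478

Mismatches occur at site 7 (S/V), site 17 (V/R), site 19 (M/A), site 20 (F/S), site 24 (G/N), site 27 (P/R), site 28 (F/H), site 31 (R/I), site 35 (E/H).
p = 9/41 = 0.219512.
d = −ln(1 − 0.219512) = −ln(0.780488) = 0.2478.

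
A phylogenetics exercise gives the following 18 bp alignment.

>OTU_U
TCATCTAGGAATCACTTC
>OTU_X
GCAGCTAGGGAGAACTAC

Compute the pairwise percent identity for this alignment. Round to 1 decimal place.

The sequences differ at positions 1 (T/G), 4 (T/G), 10 (A/G), 12 (T/G), 13 (C/A), 17 (T/A).
12 of the 18 sites match, so the percent identity is 12/18 × 100 = 66.7%.

66.7%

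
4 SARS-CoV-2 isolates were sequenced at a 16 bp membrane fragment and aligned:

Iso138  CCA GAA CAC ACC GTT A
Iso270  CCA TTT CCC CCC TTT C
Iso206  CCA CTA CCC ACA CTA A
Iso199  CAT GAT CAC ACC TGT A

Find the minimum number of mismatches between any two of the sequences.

Pairwise Hamming distances:
  Iso138 vs Iso270: 7
  Iso138 vs Iso206: 6
  Iso138 vs Iso199: 5
  Iso270 vs Iso206: 7
  Iso270 vs Iso199: 8
  Iso206 vs Iso199: 10
The smallest is 5, between Iso138 and Iso199.

5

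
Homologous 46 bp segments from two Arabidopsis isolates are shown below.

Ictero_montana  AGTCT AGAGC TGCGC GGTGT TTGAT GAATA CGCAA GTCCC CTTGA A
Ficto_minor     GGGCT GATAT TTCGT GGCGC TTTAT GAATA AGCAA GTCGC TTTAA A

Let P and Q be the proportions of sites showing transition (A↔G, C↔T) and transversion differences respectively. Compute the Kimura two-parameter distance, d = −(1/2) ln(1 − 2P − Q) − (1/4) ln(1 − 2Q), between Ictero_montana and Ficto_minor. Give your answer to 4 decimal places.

Differing sites — 1:A/G (Ti); 3:T/G (Tv); 6:A/G (Ti); 7:G/A (Ti); 8:A/T (Tv); 9:G/A (Ti); 10:C/T (Ti); 12:G/T (Tv); 15:C/T (Ti); 18:T/C (Ti); 20:T/C (Ti); 23:G/T (Tv); 31:C/A (Tv); 39:C/G (Tv); 41:C/T (Ti); 44:G/A (Ti).
Of the 16 differences, 10 transitions and 6 transversions over 46 sites: P = 10/46 = 0.217391, Q = 6/46 = 0.130435.
d = −0.5·ln(0.434783) − 0.25·ln(0.739130) = −0.5·(-0.832908) − 0.25·(-0.302281) = 0.4920.

0.4920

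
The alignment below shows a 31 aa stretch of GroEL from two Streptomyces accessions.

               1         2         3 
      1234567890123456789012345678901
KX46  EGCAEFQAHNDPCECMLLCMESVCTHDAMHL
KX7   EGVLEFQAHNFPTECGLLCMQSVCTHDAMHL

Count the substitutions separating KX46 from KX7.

Mismatches occur at site 3 (C→V), site 4 (A→L), site 11 (D→F), site 13 (C→T), site 16 (M→G), site 21 (E→Q).
That gives 6 mismatches out of 31 aligned sites, so the Hamming distance is 6.

6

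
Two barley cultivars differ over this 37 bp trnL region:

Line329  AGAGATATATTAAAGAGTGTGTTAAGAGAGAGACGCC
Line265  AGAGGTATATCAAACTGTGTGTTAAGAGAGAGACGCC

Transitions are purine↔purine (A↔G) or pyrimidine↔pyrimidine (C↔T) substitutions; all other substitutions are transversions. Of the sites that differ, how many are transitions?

2

The sequences differ at positions 5 (A/G, transition), 11 (T/C, transition), 15 (G/C, transversion), 16 (A/T, transversion).
Of the 4 differences, 2 transitions and 2 transversions, so the answer is 2.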